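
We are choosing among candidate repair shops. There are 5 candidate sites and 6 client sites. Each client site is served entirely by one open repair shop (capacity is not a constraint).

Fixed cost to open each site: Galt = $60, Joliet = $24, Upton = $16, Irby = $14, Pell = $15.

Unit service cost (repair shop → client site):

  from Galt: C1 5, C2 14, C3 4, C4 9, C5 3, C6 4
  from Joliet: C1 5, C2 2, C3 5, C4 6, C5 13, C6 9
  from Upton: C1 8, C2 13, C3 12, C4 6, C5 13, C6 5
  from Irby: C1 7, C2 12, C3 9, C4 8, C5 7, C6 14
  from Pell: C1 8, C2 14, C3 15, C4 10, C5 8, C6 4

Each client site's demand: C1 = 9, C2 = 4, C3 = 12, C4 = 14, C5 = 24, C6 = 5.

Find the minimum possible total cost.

Minimum total cost: 361

For any fixed open set, each client site goes to its cheapest open site; total = fixed + service.
{Galt, Joliet}: C1→Galt 5·9=45, C2→Joliet 2·4=8, C3→Galt 4·12=48, C4→Joliet 6·14=84, C5→Galt 3·24=72, C6→Galt 4·5=20. Service 277; fixed 84; total 361.
{Galt, Joliet, Irby}: C1→Galt 5·9=45, C2→Joliet 2·4=8, C3→Galt 4·12=48, C4→Joliet 6·14=84, C5→Galt 3·24=72, C6→Galt 4·5=20. Service 277; fixed 98; total 375.
{Galt, Joliet, Pell}: service 277 + fixed 99 = 376
{Galt, Joliet, Upton, Irby, Pell}: service 277 + fixed 129 = 406
No other subset beats 361.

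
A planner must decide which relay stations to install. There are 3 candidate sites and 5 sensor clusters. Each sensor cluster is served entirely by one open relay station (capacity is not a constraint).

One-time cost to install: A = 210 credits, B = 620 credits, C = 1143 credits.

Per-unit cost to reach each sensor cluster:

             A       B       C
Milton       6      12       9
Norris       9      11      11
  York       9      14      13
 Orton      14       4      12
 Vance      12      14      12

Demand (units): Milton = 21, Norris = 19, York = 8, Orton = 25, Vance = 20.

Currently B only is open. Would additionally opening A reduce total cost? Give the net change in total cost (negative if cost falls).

Current service cost with {B}: 953.
Adding A: each sensor cluster re-picks its cheapest; new service cost 709, saving 244.
Extra fixed cost: 210. Net change = 210 − 244 = -34.
(Totals: 1573 → 1539.)

Yes — net change −34 (cost falls by 34).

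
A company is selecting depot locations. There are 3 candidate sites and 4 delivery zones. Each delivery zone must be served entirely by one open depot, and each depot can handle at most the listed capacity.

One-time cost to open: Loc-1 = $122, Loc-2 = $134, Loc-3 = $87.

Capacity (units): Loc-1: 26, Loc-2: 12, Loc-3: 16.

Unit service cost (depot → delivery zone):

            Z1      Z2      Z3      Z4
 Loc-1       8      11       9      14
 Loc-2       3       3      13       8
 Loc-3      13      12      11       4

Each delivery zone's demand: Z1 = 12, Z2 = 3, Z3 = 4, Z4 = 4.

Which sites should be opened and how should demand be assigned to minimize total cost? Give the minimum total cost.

Minimum total cost: 343

Open {Loc-1}: Z1→Loc-1 8·12=96, Z2→Loc-1 11·3=33, Z3→Loc-1 9·4=36, Z4→Loc-1 14·4=56.
Loads: Loc-1 carries 23/26. Service 221; fixed 122; total 343.
Next best feasible plan costs 353.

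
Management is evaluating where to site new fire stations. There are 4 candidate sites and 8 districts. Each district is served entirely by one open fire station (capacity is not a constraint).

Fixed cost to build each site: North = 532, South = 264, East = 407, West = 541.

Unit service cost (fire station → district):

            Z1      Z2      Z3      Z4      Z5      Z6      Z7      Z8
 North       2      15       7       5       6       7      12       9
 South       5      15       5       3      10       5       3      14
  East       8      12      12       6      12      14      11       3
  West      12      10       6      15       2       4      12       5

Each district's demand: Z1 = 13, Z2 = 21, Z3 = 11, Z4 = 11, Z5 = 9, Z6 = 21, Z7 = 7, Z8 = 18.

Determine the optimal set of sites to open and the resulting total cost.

For any fixed open set, each district goes to its cheapest open site; total = fixed + service.
{South}: Z1→South 5·13=65, Z2→South 15·21=315, Z3→South 5·11=55, Z4→South 3·11=33, Z5→South 10·9=90, Z6→South 5·21=105, Z7→South 3·7=21, Z8→South 14·18=252. Service 936; fixed 264; total 1200.
{South, East}: Z1→South 5·13=65, Z2→East 12·21=252, Z3→South 5·11=55, Z4→South 3·11=33, Z5→South 10·9=90, Z6→South 5·21=105, Z7→South 3·7=21, Z8→East 3·18=54. Service 675; fixed 671; total 1346.
{South, West}: service 576 + fixed 805 = 1381
{North, South, East, West}: Z1→North 2·13=26, Z2→West 10·21=210, Z3→South 5·11=55, Z4→South 3·11=33, Z5→West 2·9=18, Z6→West 4·21=84, Z7→South 3·7=21, Z8→East 3·18=54. Service 501; fixed 1744; total 2245.
No other subset beats 1200.

Open South only; minimum total cost 1200.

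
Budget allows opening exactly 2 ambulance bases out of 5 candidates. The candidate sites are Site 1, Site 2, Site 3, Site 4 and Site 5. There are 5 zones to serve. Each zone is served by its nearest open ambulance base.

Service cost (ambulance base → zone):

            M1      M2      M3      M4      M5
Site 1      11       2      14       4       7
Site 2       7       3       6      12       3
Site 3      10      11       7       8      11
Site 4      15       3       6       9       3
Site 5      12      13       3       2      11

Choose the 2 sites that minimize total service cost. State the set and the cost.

Choose Site 2 and Site 5; total service cost 18.

With exactly 2 open, each zone uses its cheapest among the chosen.
{Site 2, Site 5}: M1→Site 2 7, M2→Site 2 3, M3→Site 5 3, M4→Site 5 2, M5→Site 2 3. Service cost 18.
{Site 1, Site 2}: service cost 22
{Site 4, Site 5}: service cost 23
Among all 10 size-2 choices, {Site 2, Site 5} is lowest.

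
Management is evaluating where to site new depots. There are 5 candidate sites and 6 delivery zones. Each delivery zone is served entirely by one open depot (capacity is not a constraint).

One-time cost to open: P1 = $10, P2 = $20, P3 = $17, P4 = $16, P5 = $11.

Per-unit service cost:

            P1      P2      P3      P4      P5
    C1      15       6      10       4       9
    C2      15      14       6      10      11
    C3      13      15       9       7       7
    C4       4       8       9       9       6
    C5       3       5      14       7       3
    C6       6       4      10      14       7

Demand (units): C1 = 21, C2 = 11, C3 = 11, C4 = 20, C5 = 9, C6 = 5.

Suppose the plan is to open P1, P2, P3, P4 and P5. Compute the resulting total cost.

Total cost: 428

Each delivery zone is assigned to its cheapest site among the open ones.
{P1, P2, P3, P4, P5}: C1→P4 4·21=84, C2→P3 6·11=66, C3→P4 7·11=77, C4→P1 4·20=80, C5→P1 3·9=27, C6→P2 4·5=20. Service 354; fixed 74; total 428.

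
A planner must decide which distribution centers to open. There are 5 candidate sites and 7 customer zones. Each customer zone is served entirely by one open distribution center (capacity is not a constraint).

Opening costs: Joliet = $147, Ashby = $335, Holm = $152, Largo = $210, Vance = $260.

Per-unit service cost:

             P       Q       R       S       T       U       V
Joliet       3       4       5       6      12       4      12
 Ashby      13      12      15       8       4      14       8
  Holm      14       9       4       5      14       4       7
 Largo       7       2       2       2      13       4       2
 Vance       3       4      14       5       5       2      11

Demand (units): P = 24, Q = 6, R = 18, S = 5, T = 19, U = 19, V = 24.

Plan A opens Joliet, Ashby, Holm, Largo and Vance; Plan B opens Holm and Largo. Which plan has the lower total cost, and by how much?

Plan B is cheaper by 437.

Plan A: {Joliet, Ashby, Holm, Largo, Vance}: P→Joliet 3·24=72, Q→Largo 2·6=12, R→Largo 2·18=36, S→Largo 2·5=10, T→Ashby 4·19=76, U→Vance 2·19=38, V→Largo 2·24=48. Service 292; fixed 1104; total 1396.
Plan B: {Holm, Largo}: P→Largo 7·24=168, Q→Largo 2·6=12, R→Largo 2·18=36, S→Largo 2·5=10, T→Largo 13·19=247, U→Holm 4·19=76, V→Largo 2·24=48. Service 597; fixed 362; total 959.
Difference: |1396 − 959| = 437.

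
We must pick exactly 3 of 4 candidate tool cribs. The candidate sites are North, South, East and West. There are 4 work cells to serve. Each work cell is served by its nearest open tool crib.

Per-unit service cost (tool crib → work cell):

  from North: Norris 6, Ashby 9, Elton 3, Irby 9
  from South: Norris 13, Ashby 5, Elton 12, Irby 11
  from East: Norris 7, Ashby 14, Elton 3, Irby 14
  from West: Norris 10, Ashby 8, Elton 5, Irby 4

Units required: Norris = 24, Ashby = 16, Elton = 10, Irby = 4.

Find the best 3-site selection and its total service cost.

With exactly 3 open, each work cell uses its cheapest among the chosen.
{North, South, West}: Norris→North 6·24=144, Ashby→South 5·16=80, Elton→North 3·10=30, Irby→West 4·4=16. Service cost 270.
{North, South, East}: service cost 290
{South, East, West}: service cost 294
Among all 4 size-3 choices, {North, South, West} is lowest.

Choose North, South and West; total service cost 270.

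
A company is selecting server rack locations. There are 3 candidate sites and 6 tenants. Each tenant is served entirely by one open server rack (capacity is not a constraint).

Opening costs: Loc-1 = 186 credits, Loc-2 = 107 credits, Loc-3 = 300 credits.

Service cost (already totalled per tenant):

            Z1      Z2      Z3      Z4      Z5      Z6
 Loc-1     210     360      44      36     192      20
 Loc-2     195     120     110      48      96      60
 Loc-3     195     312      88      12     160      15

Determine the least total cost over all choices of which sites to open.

For any fixed open set, each tenant goes to its cheapest open site; total = fixed + service.
{Loc-2}: Z1→Loc-2 195, Z2→Loc-2 120, Z3→Loc-2 110, Z4→Loc-2 48, Z5→Loc-2 96, Z6→Loc-2 60. Service 629; fixed 107; total 736.
{Loc-1, Loc-2}: service 511 + fixed 293 = 804
{Loc-2, Loc-3}: Z1→Loc-2 195, Z2→Loc-2 120, Z3→Loc-3 88, Z4→Loc-3 12, Z5→Loc-2 96, Z6→Loc-3 15. Service 526; fixed 407; total 933.
{Loc-1, Loc-2, Loc-3}: service 482 + fixed 593 = 1075
(All 7 nonempty subsets were checked; Loc-2 only is lowest.)

Minimum total cost: 736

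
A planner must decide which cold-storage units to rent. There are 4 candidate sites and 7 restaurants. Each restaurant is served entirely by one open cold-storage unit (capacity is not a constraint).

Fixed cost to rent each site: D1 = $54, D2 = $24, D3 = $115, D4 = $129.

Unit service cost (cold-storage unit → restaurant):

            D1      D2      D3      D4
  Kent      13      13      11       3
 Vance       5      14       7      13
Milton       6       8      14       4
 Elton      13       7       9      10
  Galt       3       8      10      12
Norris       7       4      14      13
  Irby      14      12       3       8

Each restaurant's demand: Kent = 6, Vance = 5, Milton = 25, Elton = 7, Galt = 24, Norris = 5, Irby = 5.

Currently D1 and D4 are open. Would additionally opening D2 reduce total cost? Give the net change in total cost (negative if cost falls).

Current service cost with {D1, D4}: 360.
Adding D2: each restaurant re-picks its cheapest; new service cost 324, saving 36.
Extra fixed cost: 24. Net change = 24 − 36 = -12.
(Totals: 543 → 531.)

Yes — net change −12 (cost falls by 12).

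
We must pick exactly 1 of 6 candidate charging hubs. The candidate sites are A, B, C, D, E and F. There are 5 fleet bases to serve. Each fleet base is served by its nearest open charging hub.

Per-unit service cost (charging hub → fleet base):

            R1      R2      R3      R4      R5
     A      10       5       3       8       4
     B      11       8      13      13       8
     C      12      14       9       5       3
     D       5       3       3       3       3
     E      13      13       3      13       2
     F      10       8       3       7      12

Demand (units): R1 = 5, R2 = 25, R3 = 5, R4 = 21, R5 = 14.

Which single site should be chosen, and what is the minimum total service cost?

With exactly 1 open, each fleet base uses its cheapest among the chosen.
{D}: R1→D 5·5=25, R2→D 3·25=75, R3→D 3·5=15, R4→D 3·21=63, R5→D 3·14=42. Service cost 220.
{A}: service cost 414
{F}: service cost 580
Among all 6 size-1 choices, {D} is lowest.

Choose D only; total service cost 220.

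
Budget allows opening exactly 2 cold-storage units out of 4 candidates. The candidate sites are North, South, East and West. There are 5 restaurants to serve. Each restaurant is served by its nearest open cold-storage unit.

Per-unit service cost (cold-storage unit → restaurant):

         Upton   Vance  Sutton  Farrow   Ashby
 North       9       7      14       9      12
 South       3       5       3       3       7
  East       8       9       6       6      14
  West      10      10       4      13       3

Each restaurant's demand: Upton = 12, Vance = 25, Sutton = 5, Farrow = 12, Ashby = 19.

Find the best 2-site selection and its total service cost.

With exactly 2 open, each restaurant uses its cheapest among the chosen.
{South, West}: Upton→South 3·12=36, Vance→South 5·25=125, Sutton→South 3·5=15, Farrow→South 3·12=36, Ashby→West 3·19=57. Service cost 269.
{North, South}: service cost 345
{South, East}: service cost 345
Among all 6 size-2 choices, {South, West} is lowest.

Choose South and West; total service cost 269.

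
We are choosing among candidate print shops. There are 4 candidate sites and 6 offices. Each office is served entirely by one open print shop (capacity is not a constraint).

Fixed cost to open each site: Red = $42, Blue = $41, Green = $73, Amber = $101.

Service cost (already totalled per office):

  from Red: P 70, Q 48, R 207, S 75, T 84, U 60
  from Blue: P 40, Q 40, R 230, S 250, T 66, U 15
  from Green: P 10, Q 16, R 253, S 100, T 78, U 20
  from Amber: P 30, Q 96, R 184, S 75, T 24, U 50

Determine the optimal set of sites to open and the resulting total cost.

For any fixed open set, each office goes to its cheapest open site; total = fixed + service.
{Green, Amber}: P→Green 10, Q→Green 16, R→Amber 184, S→Amber 75, T→Amber 24, U→Green 20. Service 329; fixed 174; total 503.
{Blue, Amber}: service 368 + fixed 142 = 510
{Red, Green}: service 406 + fixed 115 = 521
{Red, Blue, Green, Amber}: service 324 + fixed 257 = 581
(All 15 nonempty subsets were checked; Green and Amber is lowest.)

Open Green and Amber; minimum total cost 503.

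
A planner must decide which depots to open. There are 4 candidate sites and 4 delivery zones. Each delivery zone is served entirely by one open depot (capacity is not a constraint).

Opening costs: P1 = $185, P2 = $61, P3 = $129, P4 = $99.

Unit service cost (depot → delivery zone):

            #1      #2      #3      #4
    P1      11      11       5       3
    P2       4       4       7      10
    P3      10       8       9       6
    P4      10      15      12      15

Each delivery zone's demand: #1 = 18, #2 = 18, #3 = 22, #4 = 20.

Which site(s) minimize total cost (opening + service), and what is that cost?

For any fixed open set, each delivery zone goes to its cheapest open site; total = fixed + service.
{P2}: #1→P2 4·18=72, #2→P2 4·18=72, #3→P2 7·22=154, #4→P2 10·20=200. Service 498; fixed 61; total 559.
{P1, P2}: service 314 + fixed 246 = 560
{P2, P3}: service 418 + fixed 190 = 608
{P1, P2, P3, P4}: #1→P2 4·18=72, #2→P2 4·18=72, #3→P1 5·22=110, #4→P1 3·20=60. Service 314; fixed 474; total 788.
(All 15 nonempty subsets were checked; P2 only is lowest.)

Open P2 only; minimum total cost 559.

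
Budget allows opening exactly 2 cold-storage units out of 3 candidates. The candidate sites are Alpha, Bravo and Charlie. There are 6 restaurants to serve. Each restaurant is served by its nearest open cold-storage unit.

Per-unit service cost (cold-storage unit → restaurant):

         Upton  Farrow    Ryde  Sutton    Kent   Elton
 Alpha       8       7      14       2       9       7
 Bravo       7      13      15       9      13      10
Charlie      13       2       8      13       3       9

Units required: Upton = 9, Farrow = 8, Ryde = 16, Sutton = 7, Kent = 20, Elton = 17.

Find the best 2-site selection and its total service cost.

Choose Alpha and Charlie; total service cost 409.

With exactly 2 open, each restaurant uses its cheapest among the chosen.
{Alpha, Charlie}: Upton→Alpha 8·9=72, Farrow→Charlie 2·8=16, Ryde→Charlie 8·16=128, Sutton→Alpha 2·7=14, Kent→Charlie 3·20=60, Elton→Alpha 7·17=119. Service cost 409.
{Bravo, Charlie}: service cost 483
{Alpha, Bravo}: service cost 656
Among all 3 size-2 choices, {Alpha, Charlie} is lowest.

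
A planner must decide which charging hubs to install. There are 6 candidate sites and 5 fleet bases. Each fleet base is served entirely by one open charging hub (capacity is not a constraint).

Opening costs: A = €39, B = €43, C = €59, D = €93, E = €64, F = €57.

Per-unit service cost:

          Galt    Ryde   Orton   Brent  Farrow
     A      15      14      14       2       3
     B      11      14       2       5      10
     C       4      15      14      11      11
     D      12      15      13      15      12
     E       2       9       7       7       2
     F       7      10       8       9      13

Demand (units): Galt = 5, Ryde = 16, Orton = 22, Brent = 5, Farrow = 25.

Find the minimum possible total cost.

For any fixed open set, each fleet base goes to its cheapest open site; total = fixed + service.
{B, E}: Galt→E 2·5=10, Ryde→E 9·16=144, Orton→B 2·22=44, Brent→B 5·5=25, Farrow→E 2·25=50. Service 273; fixed 107; total 380.
{A, B, E}: service 258 + fixed 146 = 404
{B, E, F}: service 273 + fixed 164 = 437
{A, B, C, D, E, F}: Galt→E 2·5=10, Ryde→E 9·16=144, Orton→B 2·22=44, Brent→A 2·5=10, Farrow→E 2·25=50. Service 258; fixed 355; total 613.
No other subset beats 380.

Minimum total cost: 380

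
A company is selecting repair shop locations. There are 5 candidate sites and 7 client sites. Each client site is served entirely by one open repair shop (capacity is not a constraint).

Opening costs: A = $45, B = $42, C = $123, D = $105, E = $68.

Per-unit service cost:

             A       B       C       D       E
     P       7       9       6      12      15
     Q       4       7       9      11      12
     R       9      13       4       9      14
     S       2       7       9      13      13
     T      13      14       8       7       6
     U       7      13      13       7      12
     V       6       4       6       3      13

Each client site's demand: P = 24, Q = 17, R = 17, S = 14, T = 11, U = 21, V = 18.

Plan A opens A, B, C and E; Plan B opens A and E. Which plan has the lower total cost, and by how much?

Plan A: {A, B, C, E}: P→C 6·24=144, Q→A 4·17=68, R→C 4·17=68, S→A 2·14=28, T→E 6·11=66, U→A 7·21=147, V→B 4·18=72. Service 593; fixed 278; total 871.
Plan B: {A, E}: P→A 7·24=168, Q→A 4·17=68, R→A 9·17=153, S→A 2·14=28, T→E 6·11=66, U→A 7·21=147, V→A 6·18=108. Service 738; fixed 113; total 851.
Difference: |871 − 851| = 20.

Plan B is cheaper by 20.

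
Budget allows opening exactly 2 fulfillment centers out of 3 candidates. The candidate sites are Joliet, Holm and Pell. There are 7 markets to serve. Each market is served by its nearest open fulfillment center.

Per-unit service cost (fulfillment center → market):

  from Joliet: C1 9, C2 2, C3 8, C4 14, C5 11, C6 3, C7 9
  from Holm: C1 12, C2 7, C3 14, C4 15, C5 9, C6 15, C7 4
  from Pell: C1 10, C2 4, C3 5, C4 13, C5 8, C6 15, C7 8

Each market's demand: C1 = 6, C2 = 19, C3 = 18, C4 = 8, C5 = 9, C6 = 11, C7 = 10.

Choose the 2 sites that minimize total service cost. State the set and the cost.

Choose Joliet and Pell; total service cost 471.

With exactly 2 open, each market uses its cheapest among the chosen.
{Joliet, Pell}: C1→Joliet 9·6=54, C2→Joliet 2·19=38, C3→Pell 5·18=90, C4→Pell 13·8=104, C5→Pell 8·9=72, C6→Joliet 3·11=33, C7→Pell 8·10=80. Service cost 471.
{Joliet, Holm}: service cost 502
{Holm, Pell}: service cost 607
Among all 3 size-2 choices, {Joliet, Pell} is lowest.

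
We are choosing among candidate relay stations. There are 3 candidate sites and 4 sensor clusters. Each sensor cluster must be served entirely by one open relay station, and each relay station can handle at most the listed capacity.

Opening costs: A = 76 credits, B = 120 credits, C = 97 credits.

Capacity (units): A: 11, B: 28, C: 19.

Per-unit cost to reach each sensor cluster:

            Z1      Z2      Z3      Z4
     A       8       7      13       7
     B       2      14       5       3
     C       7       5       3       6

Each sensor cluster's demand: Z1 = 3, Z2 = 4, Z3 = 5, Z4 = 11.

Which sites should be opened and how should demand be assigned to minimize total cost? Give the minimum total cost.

Open {B}: Z1→B 2·3=6, Z2→B 14·4=56, Z3→B 5·5=25, Z4→B 3·11=33.
Loads: B carries 23/28. Service 120; fixed 120; total 240.
Next best feasible plan costs 288.

Minimum total cost: 240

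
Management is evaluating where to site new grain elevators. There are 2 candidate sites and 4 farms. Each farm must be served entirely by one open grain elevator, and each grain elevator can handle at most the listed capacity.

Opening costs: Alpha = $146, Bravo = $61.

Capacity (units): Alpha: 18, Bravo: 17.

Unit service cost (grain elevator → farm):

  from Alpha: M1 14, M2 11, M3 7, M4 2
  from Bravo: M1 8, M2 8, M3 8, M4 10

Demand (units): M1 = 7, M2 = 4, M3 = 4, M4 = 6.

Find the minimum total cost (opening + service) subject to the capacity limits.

Minimum total cost: 335

Open {Alpha, Bravo}: M1→Bravo 8·7=56, M2→Bravo 8·4=32, M3→Alpha 7·4=28, M4→Alpha 2·6=12.
Loads: Alpha carries 10/18, Bravo carries 11/17. Service 128; fixed 207; total 335.
Next best feasible plan costs 339.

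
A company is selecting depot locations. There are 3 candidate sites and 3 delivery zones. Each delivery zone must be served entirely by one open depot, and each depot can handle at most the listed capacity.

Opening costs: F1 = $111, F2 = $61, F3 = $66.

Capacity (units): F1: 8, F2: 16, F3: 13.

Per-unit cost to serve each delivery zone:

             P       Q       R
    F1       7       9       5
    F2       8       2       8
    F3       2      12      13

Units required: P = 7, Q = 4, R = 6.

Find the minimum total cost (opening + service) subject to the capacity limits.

Open {F2, F3}: P→F3 2·7=14, Q→F2 2·4=8, R→F2 8·6=48.
Loads: F2 carries 10/16, F3 carries 7/13. Service 70; fixed 127; total 197.
Next best feasible plan costs 227.

Minimum total cost: 197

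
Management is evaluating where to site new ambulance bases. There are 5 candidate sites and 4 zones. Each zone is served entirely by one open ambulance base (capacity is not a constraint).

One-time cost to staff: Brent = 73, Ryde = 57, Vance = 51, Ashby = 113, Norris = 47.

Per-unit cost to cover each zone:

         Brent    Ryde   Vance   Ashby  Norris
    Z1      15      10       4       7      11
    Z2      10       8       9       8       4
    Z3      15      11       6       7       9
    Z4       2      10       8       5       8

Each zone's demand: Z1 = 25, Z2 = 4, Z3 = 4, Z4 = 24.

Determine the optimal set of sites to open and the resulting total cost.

For any fixed open set, each zone goes to its cheapest open site; total = fixed + service.
{Brent, Vance}: Z1→Vance 4·25=100, Z2→Vance 9·4=36, Z3→Vance 6·4=24, Z4→Brent 2·24=48. Service 208; fixed 124; total 332.
{Brent, Vance, Norris}: Z1→Vance 4·25=100, Z2→Norris 4·4=16, Z3→Vance 6·4=24, Z4→Brent 2·24=48. Service 188; fixed 171; total 359.
{Brent, Ryde, Vance}: service 204 + fixed 181 = 385
{Brent, Ryde, Vance, Ashby, Norris}: service 188 + fixed 341 = 529
No other subset beats 332.

Open Brent and Vance; minimum total cost 332.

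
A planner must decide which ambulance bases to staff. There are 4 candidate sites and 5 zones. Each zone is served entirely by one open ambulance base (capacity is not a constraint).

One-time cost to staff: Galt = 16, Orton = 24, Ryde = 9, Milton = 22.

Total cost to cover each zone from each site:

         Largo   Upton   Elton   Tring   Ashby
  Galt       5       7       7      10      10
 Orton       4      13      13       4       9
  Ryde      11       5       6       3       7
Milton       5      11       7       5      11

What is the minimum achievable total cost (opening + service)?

For any fixed open set, each zone goes to its cheapest open site; total = fixed + service.
{Ryde}: Largo→Ryde 11, Upton→Ryde 5, Elton→Ryde 6, Tring→Ryde 3, Ashby→Ryde 7. Service 32; fixed 9; total 41.
{Galt, Ryde}: Largo→Galt 5, Upton→Ryde 5, Elton→Ryde 6, Tring→Ryde 3, Ashby→Ryde 7. Service 26; fixed 25; total 51.
{Galt}: service 39 + fixed 16 = 55
{Galt, Orton, Ryde, Milton}: Largo→Orton 4, Upton→Ryde 5, Elton→Ryde 6, Tring→Ryde 3, Ashby→Ryde 7. Service 25; fixed 71; total 96.
No other subset beats 41.

Minimum total cost: 41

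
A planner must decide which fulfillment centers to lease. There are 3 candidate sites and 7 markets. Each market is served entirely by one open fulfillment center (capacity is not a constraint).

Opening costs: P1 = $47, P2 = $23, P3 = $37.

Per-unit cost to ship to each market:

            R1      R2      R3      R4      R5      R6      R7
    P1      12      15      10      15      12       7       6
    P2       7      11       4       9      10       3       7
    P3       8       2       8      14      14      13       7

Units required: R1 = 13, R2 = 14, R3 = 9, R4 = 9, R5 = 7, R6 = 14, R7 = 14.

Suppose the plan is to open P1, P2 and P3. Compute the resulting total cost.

Each market is assigned to its cheapest site among the open ones.
{P1, P2, P3}: R1→P2 7·13=91, R2→P3 2·14=28, R3→P2 4·9=36, R4→P2 9·9=81, R5→P2 10·7=70, R6→P2 3·14=42, R7→P1 6·14=84. Service 432; fixed 107; total 539.

Total cost: 539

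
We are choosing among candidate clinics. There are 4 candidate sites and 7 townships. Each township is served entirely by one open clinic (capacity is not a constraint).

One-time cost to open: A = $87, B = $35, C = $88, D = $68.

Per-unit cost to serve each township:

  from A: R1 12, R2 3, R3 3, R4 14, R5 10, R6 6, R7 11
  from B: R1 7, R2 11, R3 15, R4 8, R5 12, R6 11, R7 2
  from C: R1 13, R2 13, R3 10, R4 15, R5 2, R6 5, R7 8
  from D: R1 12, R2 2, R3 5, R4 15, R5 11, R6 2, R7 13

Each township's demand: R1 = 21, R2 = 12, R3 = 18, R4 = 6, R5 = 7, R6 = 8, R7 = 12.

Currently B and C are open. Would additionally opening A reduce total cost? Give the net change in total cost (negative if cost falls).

Yes — net change −135 (cost falls by 135).

Current service cost with {B, C}: 585.
Adding A: each township re-picks its cheapest; new service cost 363, saving 222.
Extra fixed cost: 87. Net change = 87 − 222 = -135.
(Totals: 708 → 573.)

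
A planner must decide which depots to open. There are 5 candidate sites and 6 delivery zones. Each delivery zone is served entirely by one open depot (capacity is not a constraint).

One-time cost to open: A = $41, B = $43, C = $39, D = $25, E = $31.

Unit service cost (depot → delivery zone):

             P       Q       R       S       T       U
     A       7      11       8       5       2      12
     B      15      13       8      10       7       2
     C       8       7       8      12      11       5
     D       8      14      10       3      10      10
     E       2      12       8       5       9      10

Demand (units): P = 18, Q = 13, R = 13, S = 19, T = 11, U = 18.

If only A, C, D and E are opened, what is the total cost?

Total cost: 536

Each delivery zone is assigned to its cheapest site among the open ones.
{A, C, D, E}: P→E 2·18=36, Q→C 7·13=91, R→A 8·13=104, S→D 3·19=57, T→A 2·11=22, U→C 5·18=90. Service 400; fixed 136; total 536.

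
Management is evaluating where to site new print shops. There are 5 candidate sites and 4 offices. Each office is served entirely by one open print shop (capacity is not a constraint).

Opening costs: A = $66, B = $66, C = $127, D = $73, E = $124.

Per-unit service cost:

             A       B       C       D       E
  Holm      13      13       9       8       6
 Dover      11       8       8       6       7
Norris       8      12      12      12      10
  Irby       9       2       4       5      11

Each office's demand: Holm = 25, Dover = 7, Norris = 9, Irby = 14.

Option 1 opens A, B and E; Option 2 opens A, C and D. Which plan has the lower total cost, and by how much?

Option 1 is cheaper by 81.

Option 1: {A, B, E}: Holm→E 6·25=150, Dover→E 7·7=49, Norris→A 8·9=72, Irby→B 2·14=28. Service 299; fixed 256; total 555.
Option 2: {A, C, D}: Holm→D 8·25=200, Dover→D 6·7=42, Norris→A 8·9=72, Irby→C 4·14=56. Service 370; fixed 266; total 636.
Difference: |555 − 636| = 81.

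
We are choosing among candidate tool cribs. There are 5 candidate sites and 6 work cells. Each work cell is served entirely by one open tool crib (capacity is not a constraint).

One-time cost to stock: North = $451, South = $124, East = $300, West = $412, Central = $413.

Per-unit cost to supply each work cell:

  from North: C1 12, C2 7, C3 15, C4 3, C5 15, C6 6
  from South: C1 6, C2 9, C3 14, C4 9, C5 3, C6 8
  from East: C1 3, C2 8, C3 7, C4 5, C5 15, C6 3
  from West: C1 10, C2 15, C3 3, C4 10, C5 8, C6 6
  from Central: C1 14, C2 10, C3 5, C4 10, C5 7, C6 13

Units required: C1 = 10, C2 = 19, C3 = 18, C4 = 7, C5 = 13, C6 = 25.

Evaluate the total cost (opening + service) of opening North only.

Each work cell is assigned to its cheapest site among the open ones.
{North}: C1→North 12·10=120, C2→North 7·19=133, C3→North 15·18=270, C4→North 3·7=21, C5→North 15·13=195, C6→North 6·25=150. Service 889; fixed 451; total 1340.

Total cost: 1340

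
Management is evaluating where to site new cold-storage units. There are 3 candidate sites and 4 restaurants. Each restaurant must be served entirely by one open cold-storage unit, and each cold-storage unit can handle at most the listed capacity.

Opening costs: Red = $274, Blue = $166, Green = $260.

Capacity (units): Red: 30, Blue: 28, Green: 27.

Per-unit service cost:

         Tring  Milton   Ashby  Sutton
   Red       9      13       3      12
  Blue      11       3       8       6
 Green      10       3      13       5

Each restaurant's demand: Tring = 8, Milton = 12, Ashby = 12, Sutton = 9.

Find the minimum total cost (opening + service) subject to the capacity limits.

Minimum total cost: 638

Open {Red, Blue}: Tring→Red 9·8=72, Milton→Blue 3·12=36, Ashby→Red 3·12=36, Sutton→Blue 6·9=54.
Loads: Red carries 20/30, Blue carries 21/28. Service 198; fixed 440; total 638.
Next best feasible plan costs 683.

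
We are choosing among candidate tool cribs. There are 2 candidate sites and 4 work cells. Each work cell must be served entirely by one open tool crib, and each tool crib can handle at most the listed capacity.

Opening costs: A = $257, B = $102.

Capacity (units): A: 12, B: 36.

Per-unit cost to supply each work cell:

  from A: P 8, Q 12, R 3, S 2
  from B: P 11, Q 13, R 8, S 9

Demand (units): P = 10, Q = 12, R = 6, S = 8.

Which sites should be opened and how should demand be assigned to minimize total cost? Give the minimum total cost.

Minimum total cost: 488

Open {B}: P→B 11·10=110, Q→B 13·12=156, R→B 8·6=48, S→B 9·8=72.
Loads: B carries 36/36. Service 386; fixed 102; total 488.
Next best feasible plan costs 689.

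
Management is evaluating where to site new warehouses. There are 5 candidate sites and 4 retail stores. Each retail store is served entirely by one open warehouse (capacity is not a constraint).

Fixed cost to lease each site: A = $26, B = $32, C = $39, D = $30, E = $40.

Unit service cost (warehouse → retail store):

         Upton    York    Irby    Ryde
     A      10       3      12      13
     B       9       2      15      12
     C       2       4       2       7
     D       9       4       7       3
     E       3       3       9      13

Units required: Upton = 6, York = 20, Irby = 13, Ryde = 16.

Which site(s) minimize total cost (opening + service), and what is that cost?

For any fixed open set, each retail store goes to its cheapest open site; total = fixed + service.
{B, C, D}: Upton→C 2·6=12, York→B 2·20=40, Irby→C 2·13=26, Ryde→D 3·16=48. Service 126; fixed 101; total 227.
{C, D}: service 166 + fixed 69 = 235
{A, C, D}: service 146 + fixed 95 = 241
{A, B, C, D, E}: Upton→C 2·6=12, York→B 2·20=40, Irby→C 2·13=26, Ryde→D 3·16=48. Service 126; fixed 167; total 293.
No other subset beats 227.

Open B, C and D; minimum total cost 227.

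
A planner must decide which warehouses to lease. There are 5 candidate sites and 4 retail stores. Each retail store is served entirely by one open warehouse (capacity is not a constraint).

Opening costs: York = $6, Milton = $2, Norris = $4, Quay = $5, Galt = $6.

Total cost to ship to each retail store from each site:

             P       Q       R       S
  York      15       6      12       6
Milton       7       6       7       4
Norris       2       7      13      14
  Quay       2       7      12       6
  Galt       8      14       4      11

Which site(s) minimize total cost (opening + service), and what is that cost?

Open Milton and Norris; minimum total cost 25.

For any fixed open set, each retail store goes to its cheapest open site; total = fixed + service.
{Milton, Norris}: P→Norris 2, Q→Milton 6, R→Milton 7, S→Milton 4. Service 19; fixed 6; total 25.
{Milton}: P→Milton 7, Q→Milton 6, R→Milton 7, S→Milton 4. Service 24; fixed 2; total 26.
{Milton, Quay}: service 19 + fixed 7 = 26
{York, Milton, Norris, Quay, Galt}: P→Norris 2, Q→York 6, R→Galt 4, S→Milton 4. Service 16; fixed 23; total 39.
No other subset beats 25.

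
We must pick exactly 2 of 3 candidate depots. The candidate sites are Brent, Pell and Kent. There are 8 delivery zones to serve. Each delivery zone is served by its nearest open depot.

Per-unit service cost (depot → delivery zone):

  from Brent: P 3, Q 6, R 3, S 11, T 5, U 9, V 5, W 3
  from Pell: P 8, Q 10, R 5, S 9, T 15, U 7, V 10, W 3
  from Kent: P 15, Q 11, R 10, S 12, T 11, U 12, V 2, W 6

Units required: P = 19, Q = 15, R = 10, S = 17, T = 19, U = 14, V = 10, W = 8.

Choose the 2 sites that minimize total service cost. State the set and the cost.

With exactly 2 open, each delivery zone uses its cheapest among the chosen.
{Brent, Pell}: P→Brent 3·19=57, Q→Brent 6·15=90, R→Brent 3·10=30, S→Pell 9·17=153, T→Brent 5·19=95, U→Pell 7·14=98, V→Brent 5·10=50, W→Brent 3·8=24. Service cost 597.
{Brent, Kent}: service cost 629
{Pell, Kent}: service cost 856
Among all 3 size-2 choices, {Brent, Pell} is lowest.

Choose Brent and Pell; total service cost 597.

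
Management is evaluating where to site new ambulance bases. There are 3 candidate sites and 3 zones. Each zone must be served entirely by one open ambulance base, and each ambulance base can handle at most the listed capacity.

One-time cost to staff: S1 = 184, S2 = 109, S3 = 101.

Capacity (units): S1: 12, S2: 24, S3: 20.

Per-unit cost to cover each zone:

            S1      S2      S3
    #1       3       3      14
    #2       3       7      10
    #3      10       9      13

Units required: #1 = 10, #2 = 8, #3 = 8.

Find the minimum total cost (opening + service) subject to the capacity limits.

Open {S2, S3}: #1→S2 3·10=30, #2→S3 10·8=80, #3→S2 9·8=72.
Loads: S2 carries 18/24, S3 carries 8/20. Service 182; fixed 210; total 392.
Next best feasible plan costs 400.

Minimum total cost: 392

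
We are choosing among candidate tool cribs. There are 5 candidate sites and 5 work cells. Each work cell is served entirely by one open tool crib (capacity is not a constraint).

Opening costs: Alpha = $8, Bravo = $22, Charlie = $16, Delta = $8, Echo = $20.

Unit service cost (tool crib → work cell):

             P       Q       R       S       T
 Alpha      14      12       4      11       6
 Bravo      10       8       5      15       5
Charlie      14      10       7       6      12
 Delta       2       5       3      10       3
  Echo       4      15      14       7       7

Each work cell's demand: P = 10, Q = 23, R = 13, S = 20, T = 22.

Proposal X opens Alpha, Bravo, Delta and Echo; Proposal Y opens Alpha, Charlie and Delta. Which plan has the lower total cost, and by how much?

Proposal Y is cheaper by 46.

Proposal X: {Alpha, Bravo, Delta, Echo}: P→Delta 2·10=20, Q→Delta 5·23=115, R→Delta 3·13=39, S→Echo 7·20=140, T→Delta 3·22=66. Service 380; fixed 58; total 438.
Proposal Y: {Alpha, Charlie, Delta}: P→Delta 2·10=20, Q→Delta 5·23=115, R→Delta 3·13=39, S→Charlie 6·20=120, T→Delta 3·22=66. Service 360; fixed 32; total 392.
Difference: |438 − 392| = 46.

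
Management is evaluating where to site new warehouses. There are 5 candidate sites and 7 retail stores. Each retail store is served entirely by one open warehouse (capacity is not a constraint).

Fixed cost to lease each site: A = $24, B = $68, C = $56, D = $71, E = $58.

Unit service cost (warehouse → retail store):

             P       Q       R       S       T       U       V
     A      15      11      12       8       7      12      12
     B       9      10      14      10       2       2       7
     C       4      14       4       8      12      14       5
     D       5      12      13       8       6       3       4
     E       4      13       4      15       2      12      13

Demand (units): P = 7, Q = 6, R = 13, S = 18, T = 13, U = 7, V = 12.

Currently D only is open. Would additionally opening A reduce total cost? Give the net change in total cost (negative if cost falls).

No — net change +5 (cost rises by 5).

Current service cost with {D}: 567.
Adding A: each retail store re-picks its cheapest; new service cost 548, saving 19.
Extra fixed cost: 24. Net change = 24 − 19 = 5.
(Totals: 638 → 643.)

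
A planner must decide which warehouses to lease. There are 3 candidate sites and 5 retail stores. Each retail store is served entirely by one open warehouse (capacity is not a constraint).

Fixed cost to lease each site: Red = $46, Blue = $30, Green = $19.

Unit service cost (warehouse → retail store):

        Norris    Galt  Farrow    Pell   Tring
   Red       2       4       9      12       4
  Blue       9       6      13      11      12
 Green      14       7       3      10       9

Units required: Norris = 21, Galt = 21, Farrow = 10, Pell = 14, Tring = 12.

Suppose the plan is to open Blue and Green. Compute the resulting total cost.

Total cost: 642

Each retail store is assigned to its cheapest site among the open ones.
{Blue, Green}: Norris→Blue 9·21=189, Galt→Blue 6·21=126, Farrow→Green 3·10=30, Pell→Green 10·14=140, Tring→Green 9·12=108. Service 593; fixed 49; total 642.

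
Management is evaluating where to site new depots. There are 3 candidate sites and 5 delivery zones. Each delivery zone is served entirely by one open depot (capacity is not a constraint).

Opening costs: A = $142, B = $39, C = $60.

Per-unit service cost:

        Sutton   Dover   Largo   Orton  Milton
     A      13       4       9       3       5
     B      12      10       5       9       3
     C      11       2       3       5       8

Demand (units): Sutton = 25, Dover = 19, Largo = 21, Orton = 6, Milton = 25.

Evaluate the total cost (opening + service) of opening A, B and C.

Each delivery zone is assigned to its cheapest site among the open ones.
{A, B, C}: Sutton→C 11·25=275, Dover→C 2·19=38, Largo→C 3·21=63, Orton→A 3·6=18, Milton→B 3·25=75. Service 469; fixed 241; total 710.

Total cost: 710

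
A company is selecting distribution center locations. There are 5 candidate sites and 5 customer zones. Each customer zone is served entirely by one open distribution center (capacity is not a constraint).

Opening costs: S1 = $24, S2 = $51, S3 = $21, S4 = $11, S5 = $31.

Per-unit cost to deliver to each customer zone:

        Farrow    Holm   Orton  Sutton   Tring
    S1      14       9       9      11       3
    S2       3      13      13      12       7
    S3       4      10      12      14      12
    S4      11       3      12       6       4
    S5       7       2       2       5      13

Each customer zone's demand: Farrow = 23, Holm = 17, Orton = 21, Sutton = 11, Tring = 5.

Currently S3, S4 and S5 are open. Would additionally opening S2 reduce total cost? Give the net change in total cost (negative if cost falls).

No — net change +28 (cost rises by 28).

Current service cost with {S3, S4, S5}: 243.
Adding S2: each customer zone re-picks its cheapest; new service cost 220, saving 23.
Extra fixed cost: 51. Net change = 51 − 23 = 28.
(Totals: 306 → 334.)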